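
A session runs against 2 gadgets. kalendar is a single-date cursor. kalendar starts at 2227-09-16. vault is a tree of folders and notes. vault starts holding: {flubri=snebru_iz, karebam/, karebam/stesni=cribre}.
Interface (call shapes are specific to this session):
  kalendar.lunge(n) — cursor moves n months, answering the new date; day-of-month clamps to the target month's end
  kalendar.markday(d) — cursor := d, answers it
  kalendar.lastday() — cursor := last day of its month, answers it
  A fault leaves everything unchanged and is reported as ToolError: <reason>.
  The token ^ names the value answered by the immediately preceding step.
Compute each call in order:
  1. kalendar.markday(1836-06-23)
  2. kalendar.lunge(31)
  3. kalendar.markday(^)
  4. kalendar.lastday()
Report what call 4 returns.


Answer: 1839-01-31

Derivation:
I run kalendar.markday(1836-06-23), → 1836-06-23.
I run kalendar.lunge(31), → 1839-01-23.
Now I run kalendar.markday(^), yielding 1839-01-23.
I invoke kalendar.lastday(), giving 1839-01-31.


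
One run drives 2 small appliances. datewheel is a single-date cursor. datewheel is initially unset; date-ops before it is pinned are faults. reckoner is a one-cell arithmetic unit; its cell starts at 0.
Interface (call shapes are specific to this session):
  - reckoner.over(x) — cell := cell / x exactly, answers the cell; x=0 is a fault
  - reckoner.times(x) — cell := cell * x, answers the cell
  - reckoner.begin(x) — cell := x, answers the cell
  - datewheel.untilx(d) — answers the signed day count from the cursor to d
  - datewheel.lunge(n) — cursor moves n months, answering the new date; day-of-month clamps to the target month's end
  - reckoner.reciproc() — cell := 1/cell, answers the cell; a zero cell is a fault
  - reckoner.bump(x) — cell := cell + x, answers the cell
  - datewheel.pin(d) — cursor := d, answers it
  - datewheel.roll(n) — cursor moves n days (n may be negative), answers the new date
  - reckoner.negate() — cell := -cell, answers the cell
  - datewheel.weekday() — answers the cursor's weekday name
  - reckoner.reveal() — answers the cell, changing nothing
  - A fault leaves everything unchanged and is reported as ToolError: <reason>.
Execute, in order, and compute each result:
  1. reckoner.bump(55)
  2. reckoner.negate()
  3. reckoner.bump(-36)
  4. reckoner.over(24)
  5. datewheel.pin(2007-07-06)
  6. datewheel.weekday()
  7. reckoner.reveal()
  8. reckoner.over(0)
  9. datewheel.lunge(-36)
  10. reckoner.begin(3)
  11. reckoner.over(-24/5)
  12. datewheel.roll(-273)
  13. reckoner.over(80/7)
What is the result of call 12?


Answer: 2003-10-07

Derivation:
-- 1. reckoner.bump(x: 55) => 55
-- 2. reckoner.negate() => -55
-- 3. reckoner.bump(x: -36) => -91
-- 4. reckoner.over(x: 24) => -91/24
-- 5. datewheel.pin(d: 2007-07-06) => 2007-07-06
-- 6. datewheel.weekday() => Friday
-- 7. reckoner.reveal() => -91/24
-- 8. reckoner.over(x: 0) => ToolError: division by zero
-- 9. datewheel.lunge(n: -36) => 2004-07-06
-- 10. reckoner.begin(x: 3) => 3
-- 11. reckoner.over(x: -24/5) => -5/8
-- 12. datewheel.roll(n: -273) => 2003-10-07
-- 13. reckoner.over(x: 80/7) => -7/128


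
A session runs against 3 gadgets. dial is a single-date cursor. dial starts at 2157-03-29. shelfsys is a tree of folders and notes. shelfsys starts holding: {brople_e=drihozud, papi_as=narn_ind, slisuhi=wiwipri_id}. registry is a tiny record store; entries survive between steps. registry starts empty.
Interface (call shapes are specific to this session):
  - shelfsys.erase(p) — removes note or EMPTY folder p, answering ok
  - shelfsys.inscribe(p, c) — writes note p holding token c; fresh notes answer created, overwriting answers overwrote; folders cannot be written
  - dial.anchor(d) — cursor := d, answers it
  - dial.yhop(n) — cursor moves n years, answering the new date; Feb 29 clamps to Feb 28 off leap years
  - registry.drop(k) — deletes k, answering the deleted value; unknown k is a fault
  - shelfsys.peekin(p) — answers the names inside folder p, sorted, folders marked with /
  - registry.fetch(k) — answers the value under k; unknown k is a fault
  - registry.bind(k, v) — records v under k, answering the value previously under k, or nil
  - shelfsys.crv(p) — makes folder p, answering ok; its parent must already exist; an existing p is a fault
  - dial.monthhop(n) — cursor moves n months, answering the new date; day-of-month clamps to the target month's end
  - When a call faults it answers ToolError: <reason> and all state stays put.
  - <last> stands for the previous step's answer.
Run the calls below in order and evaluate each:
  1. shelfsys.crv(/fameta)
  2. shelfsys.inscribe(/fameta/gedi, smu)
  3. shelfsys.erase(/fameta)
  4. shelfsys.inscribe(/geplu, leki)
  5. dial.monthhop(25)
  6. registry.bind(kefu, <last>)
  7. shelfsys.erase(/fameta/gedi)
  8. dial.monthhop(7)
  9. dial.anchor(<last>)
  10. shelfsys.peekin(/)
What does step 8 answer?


I try shelfsys.crv with /fameta, — result: ok.
I call shelfsys.inscribe with /fameta/gedi, smu, — result: created.
I use shelfsys.erase with /fameta, and get ToolError: not empty.
I try shelfsys.inscribe with /geplu, leki: created.
Now I run dial.monthhop with 25, and see 2159-04-29.
Invoking registry.bind with kefu, <last>, giving nil.
I use shelfsys.erase with /fameta/gedi: ok.
Invoking dial.monthhop with 7, → 2159-11-29.
I call dial.anchor with <last>, yielding 2159-11-29.
I try shelfsys.peekin with /, giving [brople_e, fameta/, geplu, papi_as, slisuhi].

Answer: 2159-11-29


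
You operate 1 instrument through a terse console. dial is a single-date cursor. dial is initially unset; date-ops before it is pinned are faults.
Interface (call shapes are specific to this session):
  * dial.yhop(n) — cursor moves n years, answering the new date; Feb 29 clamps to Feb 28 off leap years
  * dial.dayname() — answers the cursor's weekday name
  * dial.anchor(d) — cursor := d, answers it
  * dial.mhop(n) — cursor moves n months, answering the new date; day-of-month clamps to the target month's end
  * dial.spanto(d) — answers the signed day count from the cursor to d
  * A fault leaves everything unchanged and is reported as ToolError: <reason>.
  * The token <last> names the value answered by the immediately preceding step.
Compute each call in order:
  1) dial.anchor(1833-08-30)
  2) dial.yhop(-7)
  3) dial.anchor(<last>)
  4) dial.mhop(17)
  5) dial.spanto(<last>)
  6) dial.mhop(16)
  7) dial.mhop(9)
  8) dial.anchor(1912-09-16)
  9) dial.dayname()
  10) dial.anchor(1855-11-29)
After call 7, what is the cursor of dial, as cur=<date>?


Do: anchor[d='1833-08-30']
See: 1833-08-30
Do: yhop[n='-7']
See: 1826-08-30
Do: anchor[d='<last>']
See: 1826-08-30
Do: mhop[n='17']
See: 1828-01-30
Do: spanto[d='<last>']
See: 0
Do: mhop[n='16']
See: 1829-05-30
Do: mhop[n='9']
See: 1830-02-28
Do: anchor[d='1912-09-16']
See: 1912-09-16
Do: dayname[]
See: Monday
Do: anchor[d='1855-11-29']
See: 1855-11-29

Answer: cur=1830-02-28


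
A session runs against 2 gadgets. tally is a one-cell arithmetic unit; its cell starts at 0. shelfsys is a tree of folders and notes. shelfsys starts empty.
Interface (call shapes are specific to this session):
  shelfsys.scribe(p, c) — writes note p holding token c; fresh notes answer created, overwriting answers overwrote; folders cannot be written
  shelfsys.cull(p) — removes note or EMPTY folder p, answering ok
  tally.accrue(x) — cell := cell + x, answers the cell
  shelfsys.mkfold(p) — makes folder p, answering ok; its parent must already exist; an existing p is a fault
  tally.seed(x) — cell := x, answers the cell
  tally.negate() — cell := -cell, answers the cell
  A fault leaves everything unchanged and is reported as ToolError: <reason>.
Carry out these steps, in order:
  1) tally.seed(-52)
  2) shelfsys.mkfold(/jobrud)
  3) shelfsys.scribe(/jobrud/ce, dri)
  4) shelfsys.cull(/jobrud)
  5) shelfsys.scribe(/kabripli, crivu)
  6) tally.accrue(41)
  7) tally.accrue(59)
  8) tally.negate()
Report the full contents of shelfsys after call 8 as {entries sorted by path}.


-> seed(-52)
<- -52
-> mkfold(/jobrud)
<- ok
-> scribe(/jobrud/ce, dri)
<- created
-> cull(/jobrud)
<- ToolError: not empty
-> scribe(/kabripli, crivu)
<- created
-> accrue(41)
<- -11
-> accrue(59)
<- 48
-> negate()
<- -48

Answer: {jobrud/, jobrud/ce=dri, kabripli=crivu}


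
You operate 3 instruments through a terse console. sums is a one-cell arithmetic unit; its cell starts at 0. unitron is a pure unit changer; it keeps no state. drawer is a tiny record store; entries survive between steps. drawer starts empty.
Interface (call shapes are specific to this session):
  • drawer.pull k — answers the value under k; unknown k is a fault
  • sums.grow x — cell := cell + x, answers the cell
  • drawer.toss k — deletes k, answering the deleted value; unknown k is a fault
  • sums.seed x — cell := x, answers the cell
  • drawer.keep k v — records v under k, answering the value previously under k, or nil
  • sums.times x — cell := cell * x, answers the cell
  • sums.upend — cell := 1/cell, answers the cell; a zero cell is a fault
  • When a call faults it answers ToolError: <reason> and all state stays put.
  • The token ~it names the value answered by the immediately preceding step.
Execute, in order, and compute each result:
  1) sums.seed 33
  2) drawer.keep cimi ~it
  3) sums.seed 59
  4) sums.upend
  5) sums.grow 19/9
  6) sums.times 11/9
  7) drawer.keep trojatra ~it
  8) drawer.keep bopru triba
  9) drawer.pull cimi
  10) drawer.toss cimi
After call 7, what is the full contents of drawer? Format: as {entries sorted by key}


Answer: {cimi=33, trojatra=12430/4779}

Derivation:
Calling sums.seed using x: 33, and get 33.
I use drawer.keep using k: cimi, v: ~it: nil.
I call sums.seed using x: 59, and get 59.
Using sums.upend(), yielding 1/59.
I call sums.grow using x: 19/9, which returns 1130/531.
I use sums.times using x: 11/9, giving 12430/4779.
I invoke drawer.keep using k: trojatra, v: ~it: nil.
I run drawer.keep using k: bopru, v: triba, — result: nil.
I call drawer.pull using k: cimi, and observe 33.
I run drawer.toss using k: cimi, — result: 33.


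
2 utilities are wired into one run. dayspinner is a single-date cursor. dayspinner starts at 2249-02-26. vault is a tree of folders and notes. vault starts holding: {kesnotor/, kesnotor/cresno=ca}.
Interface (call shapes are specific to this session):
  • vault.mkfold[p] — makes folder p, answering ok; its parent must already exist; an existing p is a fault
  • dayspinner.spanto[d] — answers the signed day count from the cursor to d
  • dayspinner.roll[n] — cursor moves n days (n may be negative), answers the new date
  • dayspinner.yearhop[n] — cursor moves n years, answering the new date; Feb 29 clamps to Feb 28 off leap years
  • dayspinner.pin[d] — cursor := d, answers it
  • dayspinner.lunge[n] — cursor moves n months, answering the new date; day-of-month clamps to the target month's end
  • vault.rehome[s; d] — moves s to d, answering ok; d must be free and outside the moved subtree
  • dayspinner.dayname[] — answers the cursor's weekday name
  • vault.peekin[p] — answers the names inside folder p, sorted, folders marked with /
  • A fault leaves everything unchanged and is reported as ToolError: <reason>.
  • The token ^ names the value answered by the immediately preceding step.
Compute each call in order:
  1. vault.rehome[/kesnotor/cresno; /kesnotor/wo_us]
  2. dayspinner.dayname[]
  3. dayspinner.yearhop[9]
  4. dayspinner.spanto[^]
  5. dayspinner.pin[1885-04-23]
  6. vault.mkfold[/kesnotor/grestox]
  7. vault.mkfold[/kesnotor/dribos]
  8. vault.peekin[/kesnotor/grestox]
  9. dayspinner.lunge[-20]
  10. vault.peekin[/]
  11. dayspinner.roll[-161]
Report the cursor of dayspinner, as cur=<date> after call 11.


Answer: cur=1883-03-15

Derivation:
Act: rehome[s: /kesnotor/cresno; d: /kesnotor/wo_us]
Obs: ok
Act: dayname[]
Obs: Monday
Act: yearhop[n: 9]
Obs: 2258-02-26
Act: spanto[d: ^]
Obs: 0
Act: pin[d: 1885-04-23]
Obs: 1885-04-23
Act: mkfold[p: /kesnotor/grestox]
Obs: ok
Act: mkfold[p: /kesnotor/dribos]
Obs: ok
Act: peekin[p: /kesnotor/grestox]
Obs: []
Act: lunge[n: -20]
Obs: 1883-08-23
Act: peekin[p: /]
Obs: [kesnotor/]
Act: roll[n: -161]
Obs: 1883-03-15


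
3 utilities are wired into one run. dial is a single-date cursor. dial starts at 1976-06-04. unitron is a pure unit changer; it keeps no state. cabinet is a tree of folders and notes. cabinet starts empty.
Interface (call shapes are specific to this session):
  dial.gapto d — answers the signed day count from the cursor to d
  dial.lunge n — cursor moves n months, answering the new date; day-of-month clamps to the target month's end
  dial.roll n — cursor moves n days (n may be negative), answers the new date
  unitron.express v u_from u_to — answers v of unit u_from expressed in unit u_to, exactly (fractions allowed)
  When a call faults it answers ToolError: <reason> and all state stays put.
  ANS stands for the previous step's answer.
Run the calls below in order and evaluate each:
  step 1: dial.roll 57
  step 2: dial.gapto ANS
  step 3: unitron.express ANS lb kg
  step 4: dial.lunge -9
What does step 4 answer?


$ roll n: 57
= 1976-07-31
$ gapto d: ANS
= 0
$ express v: ANS u_from: lb u_to: kg
= 0
$ lunge n: -9
= 1975-10-31

Answer: 1975-10-31


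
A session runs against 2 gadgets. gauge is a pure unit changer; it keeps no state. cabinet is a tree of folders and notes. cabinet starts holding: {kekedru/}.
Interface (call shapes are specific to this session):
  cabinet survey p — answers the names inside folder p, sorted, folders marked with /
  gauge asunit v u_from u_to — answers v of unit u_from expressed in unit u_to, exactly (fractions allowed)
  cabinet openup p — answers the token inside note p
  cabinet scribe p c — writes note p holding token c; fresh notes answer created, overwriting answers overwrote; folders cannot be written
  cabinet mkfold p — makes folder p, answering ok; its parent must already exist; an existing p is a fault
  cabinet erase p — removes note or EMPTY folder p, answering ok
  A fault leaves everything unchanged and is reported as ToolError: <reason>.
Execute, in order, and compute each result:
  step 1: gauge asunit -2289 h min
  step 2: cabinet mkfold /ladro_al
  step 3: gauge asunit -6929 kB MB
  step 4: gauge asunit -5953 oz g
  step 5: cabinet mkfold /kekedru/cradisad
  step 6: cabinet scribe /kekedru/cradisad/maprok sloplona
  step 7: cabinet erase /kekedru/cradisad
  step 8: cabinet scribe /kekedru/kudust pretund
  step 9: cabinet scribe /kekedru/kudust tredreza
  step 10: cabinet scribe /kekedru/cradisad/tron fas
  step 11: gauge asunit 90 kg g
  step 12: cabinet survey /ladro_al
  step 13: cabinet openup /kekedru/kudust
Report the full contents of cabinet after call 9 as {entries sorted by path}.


→ gauge asunit(v='-2289', u_from='h', u_to='min')
← -137340
→ cabinet mkfold(p='/ladro_al')
← ok
→ gauge asunit(v='-6929', u_from='kB', u_to='MB')
← -6929/1000
→ gauge asunit(v='-5953', u_from='oz', u_to='g')
← -270023537861/1600000
→ cabinet mkfold(p='/kekedru/cradisad')
← ok
→ cabinet scribe(p='/kekedru/cradisad/maprok', c='sloplona')
← created
→ cabinet erase(p='/kekedru/cradisad')
← ToolError: not empty
→ cabinet scribe(p='/kekedru/kudust', c='pretund')
← created
→ cabinet scribe(p='/kekedru/kudust', c='tredreza')
← overwrote
→ cabinet scribe(p='/kekedru/cradisad/tron', c='fas')
← created
→ gauge asunit(v='90', u_from='kg', u_to='g')
← 90000
→ cabinet survey(p='/ladro_al')
← []
→ cabinet openup(p='/kekedru/kudust')
← tredreza

Answer: {kekedru/, kekedru/cradisad/, kekedru/cradisad/maprok=sloplona, kekedru/kudust=tredreza, ladro_al/}


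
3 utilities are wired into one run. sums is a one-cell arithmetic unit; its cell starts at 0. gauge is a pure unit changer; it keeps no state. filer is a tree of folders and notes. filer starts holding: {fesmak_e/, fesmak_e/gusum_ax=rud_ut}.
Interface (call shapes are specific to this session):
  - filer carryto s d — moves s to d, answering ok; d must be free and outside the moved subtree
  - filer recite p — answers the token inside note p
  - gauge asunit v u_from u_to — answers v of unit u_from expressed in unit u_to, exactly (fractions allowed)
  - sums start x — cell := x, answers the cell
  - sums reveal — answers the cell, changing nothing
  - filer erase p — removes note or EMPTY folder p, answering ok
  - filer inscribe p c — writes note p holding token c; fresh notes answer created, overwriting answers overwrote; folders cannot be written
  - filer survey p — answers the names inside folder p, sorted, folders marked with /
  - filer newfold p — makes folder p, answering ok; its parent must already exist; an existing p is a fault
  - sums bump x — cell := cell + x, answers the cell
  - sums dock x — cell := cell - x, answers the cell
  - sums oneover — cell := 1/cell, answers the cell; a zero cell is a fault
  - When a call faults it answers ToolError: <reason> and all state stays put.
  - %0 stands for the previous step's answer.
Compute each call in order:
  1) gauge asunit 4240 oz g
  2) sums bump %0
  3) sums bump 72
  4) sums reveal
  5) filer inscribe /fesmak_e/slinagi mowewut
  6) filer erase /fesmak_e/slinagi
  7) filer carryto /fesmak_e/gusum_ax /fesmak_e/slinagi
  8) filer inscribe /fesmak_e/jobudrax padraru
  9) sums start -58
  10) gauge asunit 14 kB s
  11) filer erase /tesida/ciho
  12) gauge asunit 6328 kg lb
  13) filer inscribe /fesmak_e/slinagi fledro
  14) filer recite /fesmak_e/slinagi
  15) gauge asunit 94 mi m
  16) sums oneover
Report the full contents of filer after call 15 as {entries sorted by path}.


Answer: {fesmak_e/, fesmak_e/jobudrax=padraru, fesmak_e/slinagi=fledro}

Derivation:
CALL gauge asunit[v=4240; u_from=oz; u_to=g]
RET  2404039561/20000
CALL sums bump[x=%0]
RET  2404039561/20000
CALL sums bump[x=72]
RET  2405479561/20000
CALL sums reveal[]
RET  2405479561/20000
CALL filer inscribe[p=/fesmak_e/slinagi; c=mowewut]
RET  created
CALL filer erase[p=/fesmak_e/slinagi]
RET  ok
CALL filer carryto[s=/fesmak_e/gusum_ax; d=/fesmak_e/slinagi]
RET  ok
CALL filer inscribe[p=/fesmak_e/jobudrax; c=padraru]
RET  created
CALL sums start[x=-58]
RET  -58
CALL gauge asunit[v=14; u_from=kB; u_to=s]
RET  ToolError: incompatible units
CALL filer erase[p=/tesida/ciho]
RET  ToolError: not found
CALL gauge asunit[v=6328; u_from=kg; u_to=lb]
RET  90400000000/6479891
CALL filer inscribe[p=/fesmak_e/slinagi; c=fledro]
RET  overwrote
CALL filer recite[p=/fesmak_e/slinagi]
RET  fledro
CALL gauge asunit[v=94; u_from=mi; u_to=m]
RET  18909792/125
CALL sums oneover[]
RET  -1/58


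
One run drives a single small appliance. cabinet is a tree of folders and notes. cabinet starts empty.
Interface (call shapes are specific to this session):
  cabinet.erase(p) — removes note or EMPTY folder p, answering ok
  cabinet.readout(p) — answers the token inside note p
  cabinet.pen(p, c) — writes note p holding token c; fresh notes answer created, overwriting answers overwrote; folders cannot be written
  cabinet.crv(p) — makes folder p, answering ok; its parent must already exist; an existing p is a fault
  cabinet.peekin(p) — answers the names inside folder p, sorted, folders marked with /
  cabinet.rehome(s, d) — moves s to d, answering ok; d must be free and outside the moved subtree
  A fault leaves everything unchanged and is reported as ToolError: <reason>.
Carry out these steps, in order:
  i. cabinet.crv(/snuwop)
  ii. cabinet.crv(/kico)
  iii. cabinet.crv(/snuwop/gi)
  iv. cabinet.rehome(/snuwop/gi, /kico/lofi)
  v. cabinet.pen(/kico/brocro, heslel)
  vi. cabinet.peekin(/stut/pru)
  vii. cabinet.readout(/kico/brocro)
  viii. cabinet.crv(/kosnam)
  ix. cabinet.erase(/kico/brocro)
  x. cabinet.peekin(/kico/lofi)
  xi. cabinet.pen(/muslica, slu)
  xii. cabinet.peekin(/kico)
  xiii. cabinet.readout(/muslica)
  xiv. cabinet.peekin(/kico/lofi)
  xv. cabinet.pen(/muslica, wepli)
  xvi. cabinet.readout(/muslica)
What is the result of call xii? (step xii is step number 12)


I invoke cabinet.crv passing /snuwop: ok.
I try cabinet.crv passing /kico: ok.
I use cabinet.crv passing /snuwop/gi, and get ok.
I invoke cabinet.rehome passing /snuwop/gi, /kico/lofi, and get ok.
Invoking cabinet.pen passing /kico/brocro, heslel, giving created.
Using cabinet.peekin passing /stut/pru, and see ToolError: not found.
I try cabinet.readout passing /kico/brocro: heslel.
Next I call cabinet.crv passing /kosnam, — result: ok.
I use cabinet.erase passing /kico/brocro, giving ok.
I call cabinet.peekin passing /kico/lofi, — result: [].
Now I run cabinet.pen passing /muslica, slu, and observe created.
I use cabinet.peekin passing /kico, — result: [lofi/].
Next I call cabinet.readout passing /muslica, — result: slu.
Now I run cabinet.peekin passing /kico/lofi, and get [].
I use cabinet.pen passing /muslica, wepli, giving overwrote.
Next I call cabinet.readout passing /muslica, giving wepli.

Answer: [lofi/]


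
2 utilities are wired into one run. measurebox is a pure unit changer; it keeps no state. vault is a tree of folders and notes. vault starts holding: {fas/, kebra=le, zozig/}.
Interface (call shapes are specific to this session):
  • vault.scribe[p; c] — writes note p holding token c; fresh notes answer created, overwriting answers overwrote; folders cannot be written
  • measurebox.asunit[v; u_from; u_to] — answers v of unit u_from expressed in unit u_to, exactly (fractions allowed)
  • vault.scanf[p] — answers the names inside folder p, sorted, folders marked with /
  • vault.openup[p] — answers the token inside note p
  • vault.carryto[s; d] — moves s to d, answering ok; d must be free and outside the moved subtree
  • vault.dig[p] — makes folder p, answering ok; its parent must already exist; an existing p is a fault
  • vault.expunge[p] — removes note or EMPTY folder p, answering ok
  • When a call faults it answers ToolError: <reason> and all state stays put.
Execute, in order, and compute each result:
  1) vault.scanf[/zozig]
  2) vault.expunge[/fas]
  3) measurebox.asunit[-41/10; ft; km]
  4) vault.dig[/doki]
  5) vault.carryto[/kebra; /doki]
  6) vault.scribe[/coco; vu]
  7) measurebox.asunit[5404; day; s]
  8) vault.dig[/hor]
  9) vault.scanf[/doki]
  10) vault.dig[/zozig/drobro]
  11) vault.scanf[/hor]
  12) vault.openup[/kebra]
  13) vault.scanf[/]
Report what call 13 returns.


I invoke scanf with p→/zozig, — result: [].
I invoke expunge with p→/fas, — result: ok.
Now I run asunit with v→-41/10, u_from→ft, u_to→km, and see -15621/12500000.
I run dig with p→/doki, and get ok.
Calling carryto with s→/kebra, d→/doki, → ToolError: exists.
I run scribe with p→/coco, c→vu: created.
Then asunit with v→5404, u_from→day, u_to→s, and see 466905600.
I use dig with p→/hor: ok.
I try scanf with p→/doki, and see [].
I invoke dig with p→/zozig/drobro: ok.
Now I run scanf with p→/hor, which returns [].
I use openup with p→/kebra, which returns le.
I run scanf with p→/, which returns [coco, doki/, hor/, kebra, zozig/].

Answer: [coco, doki/, hor/, kebra, zozig/]


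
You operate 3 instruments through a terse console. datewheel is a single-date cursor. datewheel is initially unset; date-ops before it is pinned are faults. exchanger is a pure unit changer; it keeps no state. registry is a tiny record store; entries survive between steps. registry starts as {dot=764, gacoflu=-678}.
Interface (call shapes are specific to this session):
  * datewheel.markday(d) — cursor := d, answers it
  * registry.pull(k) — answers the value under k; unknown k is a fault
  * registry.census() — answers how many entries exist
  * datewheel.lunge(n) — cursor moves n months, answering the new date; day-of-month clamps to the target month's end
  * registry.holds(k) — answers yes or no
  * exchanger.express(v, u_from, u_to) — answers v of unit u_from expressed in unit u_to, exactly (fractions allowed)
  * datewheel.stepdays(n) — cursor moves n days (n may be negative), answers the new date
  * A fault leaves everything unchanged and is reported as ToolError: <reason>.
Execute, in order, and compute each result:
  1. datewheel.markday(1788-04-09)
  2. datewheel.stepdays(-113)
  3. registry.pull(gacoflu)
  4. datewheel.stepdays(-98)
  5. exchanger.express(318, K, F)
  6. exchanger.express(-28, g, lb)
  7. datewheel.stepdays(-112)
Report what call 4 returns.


Answer: 1787-09-11

Derivation:
·→ datewheel.markday(d=1788-04-09)
·← 1788-04-09
·→ datewheel.stepdays(n=-113)
·← 1787-12-18
·→ registry.pull(k=gacoflu)
·← -678
·→ datewheel.stepdays(n=-98)
·← 1787-09-11
·→ exchanger.express(v=318, u_from=K, u_to=F)
·← 11273/100
·→ exchanger.express(v=-28, u_from=g, u_to=lb)
·← -400000/6479891
·→ datewheel.stepdays(n=-112)
·← 1787-05-22


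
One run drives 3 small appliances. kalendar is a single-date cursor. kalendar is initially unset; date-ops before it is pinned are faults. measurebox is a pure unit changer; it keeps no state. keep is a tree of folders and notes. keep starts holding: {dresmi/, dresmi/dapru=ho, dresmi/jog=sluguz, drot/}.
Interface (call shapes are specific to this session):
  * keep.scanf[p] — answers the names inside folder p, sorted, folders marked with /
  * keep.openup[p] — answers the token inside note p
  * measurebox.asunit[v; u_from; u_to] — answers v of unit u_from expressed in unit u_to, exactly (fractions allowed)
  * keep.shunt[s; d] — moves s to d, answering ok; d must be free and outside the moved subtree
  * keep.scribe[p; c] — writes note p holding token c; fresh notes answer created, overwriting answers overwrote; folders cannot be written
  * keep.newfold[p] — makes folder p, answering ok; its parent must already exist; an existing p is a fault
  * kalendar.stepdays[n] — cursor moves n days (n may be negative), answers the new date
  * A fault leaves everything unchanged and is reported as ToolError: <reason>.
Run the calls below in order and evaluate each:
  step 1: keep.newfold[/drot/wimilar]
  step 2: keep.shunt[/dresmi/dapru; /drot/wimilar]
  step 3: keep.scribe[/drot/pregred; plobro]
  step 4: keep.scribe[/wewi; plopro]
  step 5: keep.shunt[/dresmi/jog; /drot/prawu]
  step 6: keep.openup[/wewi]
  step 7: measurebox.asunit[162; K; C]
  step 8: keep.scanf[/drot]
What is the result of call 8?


==> newfold(p→/drot/wimilar)
<== ok
==> shunt(s→/dresmi/dapru, d→/drot/wimilar)
<== ToolError: exists
==> scribe(p→/drot/pregred, c→plobro)
<== created
==> scribe(p→/wewi, c→plopro)
<== created
==> shunt(s→/dresmi/jog, d→/drot/prawu)
<== ok
==> openup(p→/wewi)
<== plopro
==> asunit(v→162, u_from→K, u_to→C)
<== -2223/20
==> scanf(p→/drot)
<== [prawu, pregred, wimilar/]

Answer: [prawu, pregred, wimilar/]


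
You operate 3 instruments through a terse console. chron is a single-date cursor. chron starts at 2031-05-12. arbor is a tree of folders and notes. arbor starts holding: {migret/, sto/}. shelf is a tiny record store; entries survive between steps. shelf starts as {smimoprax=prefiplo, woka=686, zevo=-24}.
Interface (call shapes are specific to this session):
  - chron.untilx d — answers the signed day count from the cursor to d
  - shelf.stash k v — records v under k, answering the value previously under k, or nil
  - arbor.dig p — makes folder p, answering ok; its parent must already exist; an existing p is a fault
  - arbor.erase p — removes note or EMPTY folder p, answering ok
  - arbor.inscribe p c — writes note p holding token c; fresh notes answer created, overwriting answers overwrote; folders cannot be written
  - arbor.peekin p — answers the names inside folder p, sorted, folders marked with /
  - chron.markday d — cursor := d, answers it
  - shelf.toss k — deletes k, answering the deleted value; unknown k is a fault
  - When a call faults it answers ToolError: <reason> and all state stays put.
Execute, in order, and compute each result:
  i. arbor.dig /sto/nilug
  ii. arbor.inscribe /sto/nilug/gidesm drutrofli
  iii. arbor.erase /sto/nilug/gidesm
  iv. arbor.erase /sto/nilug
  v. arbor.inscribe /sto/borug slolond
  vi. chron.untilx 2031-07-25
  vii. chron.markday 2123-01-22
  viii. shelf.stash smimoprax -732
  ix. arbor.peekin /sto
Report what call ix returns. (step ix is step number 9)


! 1. arbor.dig(p='/sto/nilug') => ok
! 2. arbor.inscribe(p='/sto/nilug/gidesm', c='drutrofli') => created
! 3. arbor.erase(p='/sto/nilug/gidesm') => ok
! 4. arbor.erase(p='/sto/nilug') => ok
! 5. arbor.inscribe(p='/sto/borug', c='slolond') => created
! 6. chron.untilx(d='2031-07-25') => 74
! 7. chron.markday(d='2123-01-22') => 2123-01-22
! 8. shelf.stash(k='smimoprax', v='-732') => prefiplo
! 9. arbor.peekin(p='/sto') => [borug]

Answer: [borug]


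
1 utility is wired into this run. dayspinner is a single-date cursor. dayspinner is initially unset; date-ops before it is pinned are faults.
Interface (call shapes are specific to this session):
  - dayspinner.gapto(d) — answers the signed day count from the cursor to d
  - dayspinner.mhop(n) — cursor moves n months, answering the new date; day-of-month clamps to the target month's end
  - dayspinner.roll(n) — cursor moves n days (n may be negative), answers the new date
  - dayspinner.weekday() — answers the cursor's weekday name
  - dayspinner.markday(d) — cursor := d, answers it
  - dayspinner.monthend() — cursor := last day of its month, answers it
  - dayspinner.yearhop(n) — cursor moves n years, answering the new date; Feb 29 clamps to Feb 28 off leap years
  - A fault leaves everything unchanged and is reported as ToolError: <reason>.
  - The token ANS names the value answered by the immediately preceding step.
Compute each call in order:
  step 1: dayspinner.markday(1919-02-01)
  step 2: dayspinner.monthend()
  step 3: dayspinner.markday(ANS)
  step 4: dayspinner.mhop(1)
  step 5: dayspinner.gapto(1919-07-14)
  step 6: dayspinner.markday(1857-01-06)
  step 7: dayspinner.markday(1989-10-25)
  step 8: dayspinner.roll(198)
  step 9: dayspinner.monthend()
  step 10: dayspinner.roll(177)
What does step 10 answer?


Answer: 1990-11-24

Derivation:
-- markday(d='1919-02-01') => 1919-02-01
-- monthend() => 1919-02-28
-- markday(d='ANS') => 1919-02-28
-- mhop(n='1') => 1919-03-28
-- gapto(d='1919-07-14') => 108
-- markday(d='1857-01-06') => 1857-01-06
-- markday(d='1989-10-25') => 1989-10-25
-- roll(n='198') => 1990-05-11
-- monthend() => 1990-05-31
-- roll(n='177') => 1990-11-24


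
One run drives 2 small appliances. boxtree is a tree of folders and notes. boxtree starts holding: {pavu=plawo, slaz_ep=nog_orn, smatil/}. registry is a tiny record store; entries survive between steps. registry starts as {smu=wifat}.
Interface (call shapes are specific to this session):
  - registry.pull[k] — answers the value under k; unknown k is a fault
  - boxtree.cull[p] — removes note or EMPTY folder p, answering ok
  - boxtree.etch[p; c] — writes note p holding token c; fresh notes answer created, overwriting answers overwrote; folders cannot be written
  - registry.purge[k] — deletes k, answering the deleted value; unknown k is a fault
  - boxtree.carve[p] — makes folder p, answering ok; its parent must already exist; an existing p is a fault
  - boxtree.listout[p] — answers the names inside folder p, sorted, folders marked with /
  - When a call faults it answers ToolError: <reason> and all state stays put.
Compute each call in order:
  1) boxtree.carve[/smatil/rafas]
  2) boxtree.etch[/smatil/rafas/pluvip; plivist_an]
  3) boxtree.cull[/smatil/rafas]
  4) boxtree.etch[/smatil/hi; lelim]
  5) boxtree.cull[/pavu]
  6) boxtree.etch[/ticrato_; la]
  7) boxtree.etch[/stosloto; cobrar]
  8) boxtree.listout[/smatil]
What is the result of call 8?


# boxtree.carve(/smatil/rafas) ~> ok
# boxtree.etch(/smatil/rafas/pluvip, plivist_an) ~> created
# boxtree.cull(/smatil/rafas) ~> ToolError: not empty
# boxtree.etch(/smatil/hi, lelim) ~> created
# boxtree.cull(/pavu) ~> ok
# boxtree.etch(/ticrato_, la) ~> created
# boxtree.etch(/stosloto, cobrar) ~> created
# boxtree.listout(/smatil) ~> [hi, rafas/]

Answer: [hi, rafas/]


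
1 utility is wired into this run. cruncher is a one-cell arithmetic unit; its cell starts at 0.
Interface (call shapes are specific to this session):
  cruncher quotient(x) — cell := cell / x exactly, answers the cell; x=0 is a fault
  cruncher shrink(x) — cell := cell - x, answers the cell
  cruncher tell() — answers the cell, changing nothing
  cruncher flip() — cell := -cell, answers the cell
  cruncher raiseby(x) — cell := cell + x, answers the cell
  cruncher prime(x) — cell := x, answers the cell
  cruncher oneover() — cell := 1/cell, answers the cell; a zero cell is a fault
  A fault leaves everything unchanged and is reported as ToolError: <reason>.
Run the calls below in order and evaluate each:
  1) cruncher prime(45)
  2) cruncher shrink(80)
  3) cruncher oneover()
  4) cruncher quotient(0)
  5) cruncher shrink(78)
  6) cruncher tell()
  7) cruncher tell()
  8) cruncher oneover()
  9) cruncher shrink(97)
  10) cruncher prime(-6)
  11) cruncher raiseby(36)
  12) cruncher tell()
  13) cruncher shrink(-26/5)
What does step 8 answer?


-> cruncher prime(x: 45)
<- 45
-> cruncher shrink(x: 80)
<- -35
-> cruncher oneover()
<- -1/35
-> cruncher quotient(x: 0)
<- ToolError: division by zero
-> cruncher shrink(x: 78)
<- -2731/35
-> cruncher tell()
<- -2731/35
-> cruncher tell()
<- -2731/35
-> cruncher oneover()
<- -35/2731
-> cruncher shrink(x: 97)
<- -264942/2731
-> cruncher prime(x: -6)
<- -6
-> cruncher raiseby(x: 36)
<- 30
-> cruncher tell()
<- 30
-> cruncher shrink(x: -26/5)
<- 176/5

Answer: -35/2731


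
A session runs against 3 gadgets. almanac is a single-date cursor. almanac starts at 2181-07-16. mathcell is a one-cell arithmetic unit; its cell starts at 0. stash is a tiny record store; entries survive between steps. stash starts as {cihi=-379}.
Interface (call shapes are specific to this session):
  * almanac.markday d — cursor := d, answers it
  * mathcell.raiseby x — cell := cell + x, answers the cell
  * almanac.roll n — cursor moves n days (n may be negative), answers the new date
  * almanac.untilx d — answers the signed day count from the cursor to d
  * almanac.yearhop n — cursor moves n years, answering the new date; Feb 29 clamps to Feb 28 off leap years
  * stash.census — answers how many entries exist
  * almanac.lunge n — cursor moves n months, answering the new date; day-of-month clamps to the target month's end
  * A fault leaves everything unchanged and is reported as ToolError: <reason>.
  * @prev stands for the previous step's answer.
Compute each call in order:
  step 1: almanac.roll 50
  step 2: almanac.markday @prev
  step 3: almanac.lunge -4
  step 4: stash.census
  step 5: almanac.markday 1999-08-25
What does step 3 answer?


~$ almanac.roll n='50'
= 2181-09-04
~$ almanac.markday d='@prev'
= 2181-09-04
~$ almanac.lunge n='-4'
= 2181-05-04
~$ stash.census
= 1
~$ almanac.markday d='1999-08-25'
= 1999-08-25

Answer: 2181-05-04


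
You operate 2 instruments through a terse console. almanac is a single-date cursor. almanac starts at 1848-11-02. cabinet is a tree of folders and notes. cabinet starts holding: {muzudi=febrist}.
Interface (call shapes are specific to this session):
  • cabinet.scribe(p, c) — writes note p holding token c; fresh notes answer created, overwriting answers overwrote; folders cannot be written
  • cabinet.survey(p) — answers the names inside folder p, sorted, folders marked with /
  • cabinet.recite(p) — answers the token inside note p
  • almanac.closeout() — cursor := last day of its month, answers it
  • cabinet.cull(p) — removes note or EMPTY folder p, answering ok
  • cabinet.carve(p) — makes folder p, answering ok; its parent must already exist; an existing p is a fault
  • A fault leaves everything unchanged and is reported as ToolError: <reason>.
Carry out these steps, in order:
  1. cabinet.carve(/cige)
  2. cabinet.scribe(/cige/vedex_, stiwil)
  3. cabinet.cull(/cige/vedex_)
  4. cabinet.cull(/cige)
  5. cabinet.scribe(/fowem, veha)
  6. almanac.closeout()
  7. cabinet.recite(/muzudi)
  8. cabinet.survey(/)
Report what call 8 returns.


Answer: [fowem, muzudi]

Derivation:
CALL carve[p→/cige]
RET  ok
CALL scribe[p→/cige/vedex_; c→stiwil]
RET  created
CALL cull[p→/cige/vedex_]
RET  ok
CALL cull[p→/cige]
RET  ok
CALL scribe[p→/fowem; c→veha]
RET  created
CALL closeout[]
RET  1848-11-30
CALL recite[p→/muzudi]
RET  febrist
CALL survey[p→/]
RET  [fowem, muzudi]


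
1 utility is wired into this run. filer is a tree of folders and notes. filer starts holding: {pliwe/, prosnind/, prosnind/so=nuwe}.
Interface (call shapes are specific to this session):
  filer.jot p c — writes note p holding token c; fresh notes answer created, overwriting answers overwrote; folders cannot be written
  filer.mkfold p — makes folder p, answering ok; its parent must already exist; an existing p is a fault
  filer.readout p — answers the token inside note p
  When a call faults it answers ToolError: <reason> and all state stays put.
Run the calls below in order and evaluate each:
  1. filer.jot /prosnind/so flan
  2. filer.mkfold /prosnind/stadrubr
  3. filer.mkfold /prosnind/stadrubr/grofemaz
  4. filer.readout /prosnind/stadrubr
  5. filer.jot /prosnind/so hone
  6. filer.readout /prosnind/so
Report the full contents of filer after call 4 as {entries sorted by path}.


Answer: {pliwe/, prosnind/, prosnind/so=flan, prosnind/stadrubr/, prosnind/stadrubr/grofemaz/}

Derivation:
Then filer.jot passing p→/prosnind/so, c→flan, giving overwrote.
Calling filer.mkfold passing p→/prosnind/stadrubr, and get ok.
I use filer.mkfold passing p→/prosnind/stadrubr/grofemaz, and observe ok.
I call filer.readout passing p→/prosnind/stadrubr, → ToolError: is a directory.
I call filer.jot passing p→/prosnind/so, c→hone, giving overwrote.
Next I call filer.readout passing p→/prosnind/so, giving hone.


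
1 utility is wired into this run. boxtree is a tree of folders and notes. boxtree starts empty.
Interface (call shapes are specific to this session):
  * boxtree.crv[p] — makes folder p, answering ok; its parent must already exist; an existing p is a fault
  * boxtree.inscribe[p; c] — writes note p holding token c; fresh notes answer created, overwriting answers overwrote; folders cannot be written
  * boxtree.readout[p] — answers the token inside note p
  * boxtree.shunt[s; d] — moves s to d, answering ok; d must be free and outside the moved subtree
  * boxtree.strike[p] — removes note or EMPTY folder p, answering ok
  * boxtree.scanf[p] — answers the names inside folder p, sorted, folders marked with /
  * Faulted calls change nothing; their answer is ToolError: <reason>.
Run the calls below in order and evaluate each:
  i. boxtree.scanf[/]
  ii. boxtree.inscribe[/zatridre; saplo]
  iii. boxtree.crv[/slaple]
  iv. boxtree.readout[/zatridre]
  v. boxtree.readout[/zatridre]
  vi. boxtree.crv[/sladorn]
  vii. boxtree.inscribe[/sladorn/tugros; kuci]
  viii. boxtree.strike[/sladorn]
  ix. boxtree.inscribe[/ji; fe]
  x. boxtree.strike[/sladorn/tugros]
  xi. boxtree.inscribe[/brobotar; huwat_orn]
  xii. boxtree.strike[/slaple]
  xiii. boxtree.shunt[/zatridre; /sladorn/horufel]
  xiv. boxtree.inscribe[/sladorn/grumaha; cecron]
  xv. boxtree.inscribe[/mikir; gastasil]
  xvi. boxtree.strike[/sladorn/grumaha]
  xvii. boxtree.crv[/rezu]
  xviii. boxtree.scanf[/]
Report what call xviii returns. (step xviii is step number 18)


Answer: [brobotar, ji, mikir, rezu/, sladorn/]

Derivation:
% boxtree.scanf p=/
= []
% boxtree.inscribe p=/zatridre c=saplo
= created
% boxtree.crv p=/slaple
= ok
% boxtree.readout p=/zatridre
= saplo
% boxtree.readout p=/zatridre
= saplo
% boxtree.crv p=/sladorn
= ok
% boxtree.inscribe p=/sladorn/tugros c=kuci
= created
% boxtree.strike p=/sladorn
= ToolError: not empty
% boxtree.inscribe p=/ji c=fe
= created
% boxtree.strike p=/sladorn/tugros
= ok
% boxtree.inscribe p=/brobotar c=huwat_orn
= created
% boxtree.strike p=/slaple
= ok
% boxtree.shunt s=/zatridre d=/sladorn/horufel
= ok
% boxtree.inscribe p=/sladorn/grumaha c=cecron
= created
% boxtree.inscribe p=/mikir c=gastasil
= created
% boxtree.strike p=/sladorn/grumaha
= ok
% boxtree.crv p=/rezu
= ok
% boxtree.scanf p=/
= [brobotar, ji, mikir, rezu/, sladorn/]
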